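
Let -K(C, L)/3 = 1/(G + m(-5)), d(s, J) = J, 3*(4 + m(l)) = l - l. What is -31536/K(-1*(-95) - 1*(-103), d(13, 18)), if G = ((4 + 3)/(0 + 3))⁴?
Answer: 2425936/9 ≈ 2.6955e+5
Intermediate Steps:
m(l) = -4 (m(l) = -4 + (l - l)/3 = -4 + (⅓)*0 = -4 + 0 = -4)
G = 2401/81 (G = (7/3)⁴ = 2401/81 ≈ 29.642)
K(C, L) = -243/2077 (K(C, L) = -3/(2401/81 - 4) = -3/2077/81 = -3*81/2077 = -243/2077)
-31536/K(-1*(-95) - 1*(-103), d(13, 18)) = -31536/(-243/2077) = -31536*(-2077/243) = 2425936/9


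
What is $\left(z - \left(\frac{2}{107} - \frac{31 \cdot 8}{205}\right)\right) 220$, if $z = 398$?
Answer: $\frac{385275264}{4387} \approx 87822.0$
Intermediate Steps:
$\left(z - \left(\frac{2}{107} - \frac{31 \cdot 8}{205}\right)\right) 220 = \left(398 - \left(\frac{2}{107} - \frac{31 \cdot 8}{205}\right)\right) 220 = \left(398 + \left(\left(-2\right) \frac{1}{107} + 248 \cdot \frac{1}{205}\right)\right) 220 = \left(398 + \left(- \frac{2}{107} + \frac{248}{205}\right)\right) 220 = \left(398 + \frac{26126}{21935}\right) 220 = \frac{8756256}{21935} \cdot 220 = \frac{385275264}{4387}$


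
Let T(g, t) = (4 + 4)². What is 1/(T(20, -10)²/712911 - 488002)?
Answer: -712911/347901989726 ≈ -2.0492e-6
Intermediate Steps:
T(g, t) = 64 (T(g, t) = 8² = 64)
1/(T(20, -10)²/712911 - 488002) = 1/(64²/712911 - 488002) = 1/(4096*(1/712911) - 488002) = 1/(4096/712911 - 488002) = 1/(-347901989726/712911) = -712911/347901989726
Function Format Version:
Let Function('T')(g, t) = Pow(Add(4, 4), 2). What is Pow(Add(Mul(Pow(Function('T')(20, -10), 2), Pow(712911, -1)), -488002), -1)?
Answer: Rational(-712911, 347901989726) ≈ -2.0492e-6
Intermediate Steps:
Function('T')(g, t) = 64 (Function('T')(g, t) = Pow(8, 2) = 64)
Pow(Add(Mul(Pow(Function('T')(20, -10), 2), Pow(712911, -1)), -488002), -1) = Pow(Add(Mul(Pow(64, 2), Pow(712911, -1)), -488002), -1) = Pow(Add(Mul(4096, Rational(1, 712911)), -488002), -1) = Pow(Add(Rational(4096, 712911), -488002), -1) = Pow(Rational(-347901989726, 712911), -1) = Rational(-712911, 347901989726)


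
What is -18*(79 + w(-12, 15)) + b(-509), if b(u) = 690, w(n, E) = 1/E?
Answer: -3666/5 ≈ -733.20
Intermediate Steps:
-18*(79 + w(-12, 15)) + b(-509) = -18*(79 + 1/15) + 690 = -18*1186/15 + 690 = -7116/5 + 690 = -3666/5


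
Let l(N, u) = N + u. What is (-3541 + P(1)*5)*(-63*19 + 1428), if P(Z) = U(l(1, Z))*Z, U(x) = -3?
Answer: -821436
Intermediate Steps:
P(Z) = -3*Z
(-3541 + P(1)*5)*(-63*19 + 1428) = (-3541 - 3*1*5)*(-63*19 + 1428) = (-3541 - 3*5)*(-1197 + 1428) = (-3541 - 15)*231 = -3556*231 = -821436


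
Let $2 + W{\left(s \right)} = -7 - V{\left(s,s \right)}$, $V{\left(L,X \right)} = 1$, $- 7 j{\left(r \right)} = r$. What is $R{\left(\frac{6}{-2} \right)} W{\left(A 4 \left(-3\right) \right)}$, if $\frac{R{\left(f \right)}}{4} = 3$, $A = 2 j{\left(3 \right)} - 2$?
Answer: $-120$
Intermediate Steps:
$j{\left(r \right)} = - \frac{r}{7}$
$A = - \frac{20}{7}$ ($A = 2 \left(\left(- \frac{1}{7}\right) 3\right) - 2 = 2 \left(- \frac{3}{7}\right) - 2 = - \frac{6}{7} - 2 = - \frac{20}{7} \approx -2.8571$)
$R{\left(f \right)} = 12$ ($R{\left(f \right)} = 4 \cdot 3 = 12$)
$W{\left(s \right)} = -10$ ($W{\left(s \right)} = -2 - 8 = -10$)
$R{\left(\frac{6}{-2} \right)} W{\left(A 4 \left(-3\right) \right)} = 12 \left(-10\right) = -120$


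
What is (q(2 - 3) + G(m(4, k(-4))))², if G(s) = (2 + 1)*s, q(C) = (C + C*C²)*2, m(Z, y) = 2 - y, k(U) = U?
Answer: 196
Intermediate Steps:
q(C) = 2*C + 2*C³ (q(C) = (C + C³)*2 = 2*C + 2*C³)
G(s) = 3*s
(q(2 - 3) + G(m(4, k(-4))))² = (2*(2 - 3)*(1 + (2 - 3)²) + 3*(2 - 1*(-4)))² = (2*(-1)*(1 + (-1)²) + 3*(2 + 4))² = (2*(-1)*(1 + 1) + 3*6)² = (2*(-1)*2 + 18)² = (-4 + 18)² = 14² = 196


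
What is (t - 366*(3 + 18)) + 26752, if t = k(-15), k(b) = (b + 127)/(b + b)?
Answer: 285934/15 ≈ 19062.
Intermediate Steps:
k(b) = (127 + b)/(2*b) (k(b) = (127 + b)/((2*b)) = (127 + b)*(1/(2*b)) = (127 + b)/(2*b))
t = -56/15 (t = (1/2)*(127 - 15)/(-15) = (1/2)*(-1/15)*112 = -56/15 ≈ -3.7333)
(t - 366*(3 + 18)) + 26752 = (-56/15 - 366*(3 + 18)) + 26752 = (-56/15 - 366*21) + 26752 = (-56/15 - 7686) + 26752 = -115346/15 + 26752 = 285934/15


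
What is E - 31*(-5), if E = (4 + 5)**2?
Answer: 236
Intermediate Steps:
E = 81 (E = 9**2 = 81)
E - 31*(-5) = 81 - 31*(-5) = 81 + 155 = 236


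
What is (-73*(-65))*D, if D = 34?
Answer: 161330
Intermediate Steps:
(-73*(-65))*D = -73*(-65)*34 = 4745*34 = 161330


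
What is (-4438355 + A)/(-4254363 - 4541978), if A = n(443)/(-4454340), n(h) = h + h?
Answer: 9884971105793/19590946784970 ≈ 0.50457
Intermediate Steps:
n(h) = 2*h
A = -443/2227170 (A = (2*443)/(-4454340) = 886*(-1/4454340) = -443/2227170 ≈ -0.00019891)
(-4438355 + A)/(-4254363 - 4541978) = (-4438355 - 443/2227170)/(-4254363 - 4541978) = -9884971105793/2227170/(-8796341) = -9884971105793/2227170*(-1/8796341) = 9884971105793/19590946784970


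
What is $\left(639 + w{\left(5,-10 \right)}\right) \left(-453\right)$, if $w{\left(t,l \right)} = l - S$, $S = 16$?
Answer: $-277689$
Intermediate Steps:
$w{\left(t,l \right)} = -16 + l$ ($w{\left(t,l \right)} = l - 16 = -16 + l$)
$\left(639 + w{\left(5,-10 \right)}\right) \left(-453\right) = \left(639 - 26\right) \left(-453\right) = 613 \left(-453\right) = -277689$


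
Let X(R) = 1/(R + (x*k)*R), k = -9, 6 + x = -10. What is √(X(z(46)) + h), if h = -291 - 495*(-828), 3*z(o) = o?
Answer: 3*√2024586033790/6670 ≈ 639.98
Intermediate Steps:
x = -16 (x = -6 - 10 = -16)
z(o) = o/3
h = 409569 (h = -291 + 409860 = 409569)
X(R) = 1/(145*R) (X(R) = 1/(R + (-16*(-9))*R) = 1/(R + 144*R) = 1/(145*R))
√(X(z(46)) + h) = √(1/(145*(((⅓)*46))) + 409569) = √(1/(145*(46/3)) + 409569) = √((1/145)*(3/46) + 409569) = √(3/6670 + 409569) = √(2731825233/6670) = 3*√2024586033790/6670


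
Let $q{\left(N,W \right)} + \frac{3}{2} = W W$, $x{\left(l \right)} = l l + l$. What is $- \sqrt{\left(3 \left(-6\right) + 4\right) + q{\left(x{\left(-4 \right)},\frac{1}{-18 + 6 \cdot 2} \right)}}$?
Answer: $- \frac{i \sqrt{557}}{6} \approx - 3.9335 i$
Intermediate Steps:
$x{\left(l \right)} = l + l^{2}$ ($x{\left(l \right)} = l^{2} + l = l + l^{2}$)
$q{\left(N,W \right)} = - \frac{3}{2} + W^{2}$ ($q{\left(N,W \right)} = - \frac{3}{2} + W W = - \frac{3}{2} + W^{2}$)
$- \sqrt{\left(3 \left(-6\right) + 4\right) + q{\left(x{\left(-4 \right)},\frac{1}{-18 + 6 \cdot 2} \right)}} = - \sqrt{\left(3 \left(-6\right) + 4\right) - \left(\frac{3}{2} - \left(\frac{1}{-18 + 6 \cdot 2}\right)^{2}\right)} = - \sqrt{\left(-18 + 4\right) - \left(\frac{3}{2} - \left(\frac{1}{-18 + 12}\right)^{2}\right)} = - \sqrt{-14 - \left(\frac{3}{2} - \left(\frac{1}{-6}\right)^{2}\right)} = - \sqrt{-14 - \left(\frac{3}{2} - \left(- \frac{1}{6}\right)^{2}\right)} = - \sqrt{-14 + \left(- \frac{3}{2} + \frac{1}{36}\right)} = - \sqrt{-14 - \frac{53}{36}} = - \sqrt{- \frac{557}{36}} = - \frac{i \sqrt{557}}{6}$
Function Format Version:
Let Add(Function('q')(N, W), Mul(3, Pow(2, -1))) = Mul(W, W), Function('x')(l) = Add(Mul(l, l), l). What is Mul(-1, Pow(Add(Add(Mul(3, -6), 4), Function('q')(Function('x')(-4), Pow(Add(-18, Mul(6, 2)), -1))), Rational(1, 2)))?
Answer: Mul(Rational(-1, 6), I, Pow(557, Rational(1, 2))) ≈ Mul(-3.9335, I)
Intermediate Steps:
Function('x')(l) = Add(l, Pow(l, 2)) (Function('x')(l) = Add(Pow(l, 2), l) = Add(l, Pow(l, 2)))
Function('q')(N, W) = Add(Rational(-3, 2), Pow(W, 2)) (Function('q')(N, W) = Add(Rational(-3, 2), Mul(W, W)) = Add(Rational(-3, 2), Pow(W, 2)))
Mul(-1, Pow(Add(Add(Mul(3, -6), 4), Function('q')(Function('x')(-4), Pow(Add(-18, Mul(6, 2)), -1))), Rational(1, 2))) = Mul(-1, Pow(Add(Add(Mul(3, -6), 4), Add(Rational(-3, 2), Pow(Pow(Add(-18, Mul(6, 2)), -1), 2))), Rational(1, 2))) = Mul(-1, Pow(Add(Add(-18, 4), Add(Rational(-3, 2), Pow(Pow(Add(-18, 12), -1), 2))), Rational(1, 2))) = Mul(-1, Pow(Add(-14, Add(Rational(-3, 2), Pow(Pow(-6, -1), 2))), Rational(1, 2))) = Mul(-1, Pow(Add(-14, Add(Rational(-3, 2), Pow(Rational(-1, 6), 2))), Rational(1, 2))) = Mul(-1, Pow(Add(-14, Add(Rational(-3, 2), Rational(1, 36))), Rational(1, 2))) = Mul(-1, Pow(Add(-14, Rational(-53, 36)), Rational(1, 2))) = Mul(-1, Pow(Rational(-557, 36), Rational(1, 2))) = Mul(-1, Mul(Rational(1, 6), I, Pow(557, Rational(1, 2)))) = Mul(Rational(-1, 6), I, Pow(557, Rational(1, 2)))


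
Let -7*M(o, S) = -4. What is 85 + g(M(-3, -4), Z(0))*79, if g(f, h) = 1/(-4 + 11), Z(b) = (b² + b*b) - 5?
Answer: 674/7 ≈ 96.286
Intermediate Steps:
M(o, S) = 4/7 (M(o, S) = -⅐*(-4) = 4/7)
Z(b) = -5 + 2*b² (Z(b) = (b² + b²) - 5 = 2*b² - 5 = -5 + 2*b²)
g(f, h) = ⅐ (g(f, h) = 1/7 = ⅐)
85 + g(M(-3, -4), Z(0))*79 = 85 + (⅐)*79 = 85 + 79/7 = 674/7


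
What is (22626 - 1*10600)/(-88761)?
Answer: -12026/88761 ≈ -0.13549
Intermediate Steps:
(22626 - 1*10600)/(-88761) = (22626 - 10600)*(-1/88761) = 12026*(-1/88761) = -12026/88761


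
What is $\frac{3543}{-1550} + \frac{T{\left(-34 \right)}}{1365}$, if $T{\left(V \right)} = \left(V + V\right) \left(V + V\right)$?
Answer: $\frac{466201}{423150} \approx 1.1017$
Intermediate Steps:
$T{\left(V \right)} = 4 V^{2}$ ($T{\left(V \right)} = 2 V 2 V = 4 V^{2}$)
$\frac{3543}{-1550} + \frac{T{\left(-34 \right)}}{1365} = \frac{3543}{-1550} + \frac{4 \left(-34\right)^{2}}{1365} = 3543 \left(- \frac{1}{1550}\right) + 4 \cdot 1156 \cdot \frac{1}{1365} = - \frac{3543}{1550} + 4624 \cdot \frac{1}{1365} = - \frac{3543}{1550} + \frac{4624}{1365} = \frac{466201}{423150}$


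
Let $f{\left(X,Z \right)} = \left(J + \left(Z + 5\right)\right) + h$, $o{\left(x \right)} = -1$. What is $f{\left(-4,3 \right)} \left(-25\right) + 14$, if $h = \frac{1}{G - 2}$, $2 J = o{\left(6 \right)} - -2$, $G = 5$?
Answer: $- \frac{1241}{6} \approx -206.83$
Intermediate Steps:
$J = \frac{1}{2}$ ($J = \frac{-1 - -2}{2} = \frac{-1 + 2}{2} = \frac{1}{2} \cdot 1 = \frac{1}{2} \approx 0.5$)
$h = \frac{1}{3}$ ($h = \frac{1}{5 - 2} = \frac{1}{3} \approx 0.33333$)
$f{\left(X,Z \right)} = \frac{35}{6} + Z$ ($f{\left(X,Z \right)} = \left(\frac{1}{2} + \left(Z + 5\right)\right) + \frac{1}{3} = \left(\frac{1}{2} + \left(5 + Z\right)\right) + \frac{1}{3} = \left(\frac{11}{2} + Z\right) + \frac{1}{3} = \frac{35}{6} + Z$)
$f{\left(-4,3 \right)} \left(-25\right) + 14 = \left(\frac{35}{6} + 3\right) \left(-25\right) + 14 = \frac{53}{6} \left(-25\right) + 14 = - \frac{1325}{6} + 14 = - \frac{1241}{6}$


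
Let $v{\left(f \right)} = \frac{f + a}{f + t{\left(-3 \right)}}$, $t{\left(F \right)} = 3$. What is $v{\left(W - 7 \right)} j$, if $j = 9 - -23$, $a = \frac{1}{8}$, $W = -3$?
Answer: $\frac{316}{7} \approx 45.143$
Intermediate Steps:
$a = \frac{1}{8} \approx 0.125$
$v{\left(f \right)} = \frac{\frac{1}{8} + f}{3 + f}$ ($v{\left(f \right)} = \frac{f + \frac{1}{8}}{f + 3} = \frac{\frac{1}{8} + f}{3 + f}$)
$j = 32$ ($j = 9 + 23 = 32$)
$v{\left(W - 7 \right)} j = \frac{\frac{1}{8} - 10}{3 - 10} \cdot 32 = \frac{1}{-7} \left(- \frac{79}{8}\right) 32 = \left(- \frac{1}{7}\right) \left(- \frac{79}{8}\right) 32 = \frac{79}{56} \cdot 32 = \frac{316}{7}$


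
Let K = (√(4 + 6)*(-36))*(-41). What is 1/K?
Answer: √10/14760 ≈ 0.00021425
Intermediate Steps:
K = 1476*√10 (K = (√10*(-36))*(-41) = -36*√10*(-41) = 1476*√10 ≈ 4667.5)
1/K = 1/(1476*√10) = √10/14760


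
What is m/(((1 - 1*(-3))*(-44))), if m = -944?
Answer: 59/11 ≈ 5.3636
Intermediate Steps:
m/(((1 - 1*(-3))*(-44))) = -944*(-1/(44*(1 - 1*(-3)))) = -944*(-1/(44*(1 + 3))) = -944/(4*(-44)) = -944/(-176) = -944*(-1/176) = 59/11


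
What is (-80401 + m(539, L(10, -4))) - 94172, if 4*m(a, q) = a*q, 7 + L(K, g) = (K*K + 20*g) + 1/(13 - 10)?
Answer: -518329/3 ≈ -1.7278e+5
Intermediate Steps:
L(K, g) = -20/3 + K² + 20*g (L(K, g) = -7 + ((K*K + 20*g) + 1/(13 - 10)) = -7 + ((K² + 20*g) + 1/3) = -7 + ((K² + 20*g) + ⅓) = -7 + (⅓ + K² + 20*g) = -20/3 + K² + 20*g)
m(a, q) = a*q/4 (m(a, q) = (a*q)/4 = a*q/4)
(-80401 + m(539, L(10, -4))) - 94172 = (-80401 + (¼)*539*(-20/3 + 10² + 20*(-4))) - 94172 = (-80401 + (¼)*539*(-20/3 + 100 - 80)) - 94172 = (-80401 + (¼)*539*(40/3)) - 94172 = (-80401 + 5390/3) - 94172 = -235813/3 - 94172 = -518329/3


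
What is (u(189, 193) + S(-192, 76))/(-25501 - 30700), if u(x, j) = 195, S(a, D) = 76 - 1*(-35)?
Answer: -306/56201 ≈ -0.0054447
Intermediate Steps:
S(a, D) = 111 (S(a, D) = 76 + 35 = 111)
(u(189, 193) + S(-192, 76))/(-25501 - 30700) = (195 + 111)/(-25501 - 30700) = 306/(-56201) = 306*(-1/56201) = -306/56201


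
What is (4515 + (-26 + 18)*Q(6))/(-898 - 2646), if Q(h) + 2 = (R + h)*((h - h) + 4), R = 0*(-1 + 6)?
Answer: -4339/3544 ≈ -1.2243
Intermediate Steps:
R = 0 (R = 0*5 = 0)
Q(h) = -2 + 4*h (Q(h) = -2 + (0 + h)*((h - h) + 4) = -2 + h*(0 + 4) = -2 + h*4 = -2 + 4*h)
(4515 + (-26 + 18)*Q(6))/(-898 - 2646) = (4515 + (-26 + 18)*(-2 + 4*6))/(-898 - 2646) = (4515 - 8*(-2 + 24))/(-3544) = (4515 - 8*22)*(-1/3544) = (4515 - 176)*(-1/3544) = 4339*(-1/3544) = -4339/3544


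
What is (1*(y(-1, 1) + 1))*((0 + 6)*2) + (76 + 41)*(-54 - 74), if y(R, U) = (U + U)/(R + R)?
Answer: -14976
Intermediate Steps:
y(R, U) = U/R (y(R, U) = (2*U)/((2*R)) = (2*U)*(1/(2*R)) = U/R)
(1*(y(-1, 1) + 1))*((0 + 6)*2) + (76 + 41)*(-54 - 74) = (1*(1/(-1) + 1))*((0 + 6)*2) + (76 + 41)*(-54 - 74) = (1*(1*(-1) + 1))*(6*2) + 117*(-128) = (1*(-1 + 1))*12 - 14976 = (1*0)*12 - 14976 = 0*12 - 14976 = 0 - 14976 = -14976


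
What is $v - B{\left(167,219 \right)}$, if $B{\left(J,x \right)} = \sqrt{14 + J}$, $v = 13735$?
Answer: $13735 - \sqrt{181} \approx 13722.0$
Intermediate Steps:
$v - B{\left(167,219 \right)} = 13735 - \sqrt{14 + 167} = 13735 - \sqrt{181}$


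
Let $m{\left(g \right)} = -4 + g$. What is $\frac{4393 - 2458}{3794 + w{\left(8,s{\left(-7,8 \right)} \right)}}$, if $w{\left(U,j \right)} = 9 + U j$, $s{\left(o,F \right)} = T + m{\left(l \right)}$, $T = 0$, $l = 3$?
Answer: $\frac{129}{253} \approx 0.50988$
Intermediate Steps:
$s{\left(o,F \right)} = -1$ ($s{\left(o,F \right)} = 0 + \left(-4 + 3\right) = 0 - 1 = -1$)
$\frac{4393 - 2458}{3794 + w{\left(8,s{\left(-7,8 \right)} \right)}} = \frac{4393 - 2458}{3794 + \left(9 + 8 \left(-1\right)\right)} = \frac{1935}{3794 + \left(9 - 8\right)} = \frac{1935}{3794 + 1} = \frac{1935}{3795} = 1935 \cdot \frac{1}{3795} = \frac{129}{253}$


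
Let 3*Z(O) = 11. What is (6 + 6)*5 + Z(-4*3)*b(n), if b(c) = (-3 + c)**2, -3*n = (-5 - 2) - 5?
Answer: 191/3 ≈ 63.667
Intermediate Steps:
Z(O) = 11/3 (Z(O) = (1/3)*11 = 11/3)
n = 4 (n = -((-5 - 2) - 5)/3 = -(-7 - 5)/3 = -1/3*(-12) = 4)
(6 + 6)*5 + Z(-4*3)*b(n) = (6 + 6)*5 + 11*(-3 + 4)**2/3 = 12*5 + (11/3)*1**2 = 60 + (11/3)*1 = 60 + 11/3 = 191/3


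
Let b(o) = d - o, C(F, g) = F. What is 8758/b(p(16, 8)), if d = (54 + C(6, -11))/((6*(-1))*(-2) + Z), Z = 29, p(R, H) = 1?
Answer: 359078/19 ≈ 18899.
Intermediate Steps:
d = 60/41 (d = (54 + 6)/((6*(-1))*(-2) + 29) = 60/(-6*(-2) + 29) = 60/(12 + 29) = 60/41 ≈ 1.4634)
b(o) = 60/41 - o
8758/b(p(16, 8)) = 8758/(60/41 - 1*1) = 8758/(60/41 - 1) = 8758/(19/41) = 8758*(41/19) = 359078/19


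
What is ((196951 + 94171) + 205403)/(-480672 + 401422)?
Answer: -19861/3170 ≈ -6.2653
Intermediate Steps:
((196951 + 94171) + 205403)/(-480672 + 401422) = (291122 + 205403)/(-79250) = 496525*(-1/79250) = -19861/3170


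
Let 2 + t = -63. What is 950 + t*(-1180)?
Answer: 77650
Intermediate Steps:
t = -65 (t = -2 - 63 = -65)
950 + t*(-1180) = 950 - 65*(-1180) = 950 + 76700 = 77650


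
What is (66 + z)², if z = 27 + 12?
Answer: 11025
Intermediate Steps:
z = 39
(66 + z)² = (66 + 39)² = 105² = 11025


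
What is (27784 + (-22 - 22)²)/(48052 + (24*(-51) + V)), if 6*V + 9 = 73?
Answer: 22290/35129 ≈ 0.63452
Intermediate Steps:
V = 32/3 (V = -3/2 + (⅙)*73 = -3/2 + 73/6 = 32/3 ≈ 10.667)
(27784 + (-22 - 22)²)/(48052 + (24*(-51) + V)) = (27784 + (-22 - 22)²)/(48052 + (24*(-51) + 32/3)) = (27784 + (-44)²)/(48052 + (-1224 + 32/3)) = (27784 + 1936)/(48052 - 3640/3) = 29720/(140516/3) = 29720*(3/140516) = 22290/35129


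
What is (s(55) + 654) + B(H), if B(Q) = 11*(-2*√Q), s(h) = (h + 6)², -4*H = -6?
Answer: 4375 - 11*√6 ≈ 4348.1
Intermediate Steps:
H = 3/2 (H = -¼*(-6) = 3/2 ≈ 1.5000)
s(h) = (6 + h)²
B(Q) = -22*√Q
(s(55) + 654) + B(H) = ((6 + 55)² + 654) - 11*√6 = (61² + 654) - 11*√6 = (3721 + 654) - 11*√6 = 4375 - 11*√6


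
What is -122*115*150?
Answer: -2104500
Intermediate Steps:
-122*115*150 = -14030*150 = -2104500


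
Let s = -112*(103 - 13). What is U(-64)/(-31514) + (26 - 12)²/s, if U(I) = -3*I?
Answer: -144859/5672520 ≈ -0.025537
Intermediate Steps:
s = -10080 (s = -112*90 = -10080)
U(-64)/(-31514) + (26 - 12)²/s = -3*(-64)/(-31514) + (26 - 12)²/(-10080) = 192*(-1/31514) + 14²*(-1/10080) = -96/15757 + 196*(-1/10080) = -96/15757 - 7/360 = -144859/5672520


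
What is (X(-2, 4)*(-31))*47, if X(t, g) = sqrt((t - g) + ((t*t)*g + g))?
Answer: -1457*sqrt(14) ≈ -5451.6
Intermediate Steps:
X(t, g) = sqrt(t + g*t**2) (X(t, g) = sqrt((t - g) + (t**2*g + g)) = sqrt((t - g) + (g*t**2 + g)) = sqrt((t - g) + (g + g*t**2)) = sqrt(t + g*t**2))
(X(-2, 4)*(-31))*47 = (sqrt(-2*(1 + 4*(-2)))*(-31))*47 = (sqrt(-2*(1 - 8))*(-31))*47 = (sqrt(-2*(-7))*(-31))*47 = (sqrt(14)*(-31))*47 = -31*sqrt(14)*47 = -1457*sqrt(14)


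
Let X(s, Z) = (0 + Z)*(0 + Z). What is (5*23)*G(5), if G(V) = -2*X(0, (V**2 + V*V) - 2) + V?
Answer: -529345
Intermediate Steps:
X(s, Z) = Z**2 (X(s, Z) = Z*Z = Z**2)
G(V) = V - 2*(-2 + 2*V**2)**2 (G(V) = -2*((V**2 + V*V) - 2)**2 + V = -2*((V**2 + V**2) - 2)**2 + V = -2*(2*V**2 - 2)**2 + V = -2*(-2 + 2*V**2)**2 + V = V - 2*(-2 + 2*V**2)**2)
(5*23)*G(5) = (5*23)*(5 - 8*(-1 + 5**2)**2) = 115*(5 - 8*(-1 + 25)**2) = 115*(5 - 8*24**2) = 115*(5 - 8*576) = 115*(5 - 4608) = 115*(-4603) = -529345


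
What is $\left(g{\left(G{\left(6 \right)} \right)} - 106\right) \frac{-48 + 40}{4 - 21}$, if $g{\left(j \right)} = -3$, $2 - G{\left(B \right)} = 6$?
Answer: $- \frac{872}{17} \approx -51.294$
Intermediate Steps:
$G{\left(B \right)} = -4$ ($G{\left(B \right)} = 2 - 6 = -4$)
$\left(g{\left(G{\left(6 \right)} \right)} - 106\right) \frac{-48 + 40}{4 - 21} = \left(-3 - 106\right) \frac{-48 + 40}{4 - 21} = - 109 \left(- \frac{8}{-17}\right) = - 109 \left(\left(-8\right) \left(- \frac{1}{17}\right)\right) = \left(-109\right) \frac{8}{17} = - \frac{872}{17}$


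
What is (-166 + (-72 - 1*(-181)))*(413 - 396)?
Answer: -969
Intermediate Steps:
(-166 + (-72 - 1*(-181)))*(413 - 396) = (-166 + (-72 + 181))*17 = (-166 + 109)*17 = -57*17 = -969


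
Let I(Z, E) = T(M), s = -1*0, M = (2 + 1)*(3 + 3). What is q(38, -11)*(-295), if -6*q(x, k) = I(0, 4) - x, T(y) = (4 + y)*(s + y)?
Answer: 52805/3 ≈ 17602.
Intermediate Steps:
M = 18 (M = 3*6 = 18)
s = 0
T(y) = y*(4 + y) (T(y) = (4 + y)*(0 + y) = (4 + y)*y = y*(4 + y))
I(Z, E) = 396 (I(Z, E) = 18*(4 + 18) = 18*22 = 396)
q(x, k) = -66 + x/6 (q(x, k) = -(396 - x)/6 = -66 + x/6)
q(38, -11)*(-295) = (-66 + (⅙)*38)*(-295) = (-66 + 19/3)*(-295) = -179/3*(-295) = 52805/3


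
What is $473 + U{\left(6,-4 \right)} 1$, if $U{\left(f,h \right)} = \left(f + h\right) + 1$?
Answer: $476$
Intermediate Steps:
$U{\left(f,h \right)} = 1 + f + h$
$473 + U{\left(6,-4 \right)} 1 = 473 + \left(1 + 6 - 4\right) 1 = 473 + 3 \cdot 1 = 473 + 3 = 476$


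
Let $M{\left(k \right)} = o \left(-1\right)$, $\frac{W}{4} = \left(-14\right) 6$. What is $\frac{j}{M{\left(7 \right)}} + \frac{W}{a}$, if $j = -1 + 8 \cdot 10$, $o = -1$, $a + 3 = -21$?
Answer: $93$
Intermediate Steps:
$a = -24$ ($a = -3 - 21 = -24$)
$W = -336$ ($W = 4 \left(\left(-14\right) 6\right) = 4 \left(-84\right) = -336$)
$j = 79$ ($j = -1 + 80 = 79$)
$M{\left(k \right)} = 1$ ($M{\left(k \right)} = \left(-1\right) \left(-1\right) = 1$)
$\frac{j}{M{\left(7 \right)}} + \frac{W}{a} = \frac{79}{1} - \frac{336}{-24} = 79 \cdot 1 - -14 = 79 + 14 = 93$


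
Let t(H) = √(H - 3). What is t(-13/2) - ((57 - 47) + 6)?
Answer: -16 + I*√38/2 ≈ -16.0 + 3.0822*I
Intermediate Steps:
t(H) = √(-3 + H)
t(-13/2) - ((57 - 47) + 6) = √(-3 - 13/2) - ((57 - 47) + 6) = √(-3 - 13*½) - (10 + 6) = √(-3 - 13/2) - 1*16 = √(-19/2) - 16 = I*√38/2 - 16 = -16 + I*√38/2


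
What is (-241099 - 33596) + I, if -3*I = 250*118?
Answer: -853585/3 ≈ -2.8453e+5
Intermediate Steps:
I = -29500/3 (I = -250*118/3 = -1/3*29500 = -29500/3 ≈ -9833.3)
(-241099 - 33596) + I = (-241099 - 33596) - 29500/3 = -274695 - 29500/3 = -853585/3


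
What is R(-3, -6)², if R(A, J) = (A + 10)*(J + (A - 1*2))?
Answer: 5929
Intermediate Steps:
R(A, J) = (10 + A)*(-2 + A + J) (R(A, J) = (10 + A)*(J + (A - 2)) = (10 + A)*(J + (-2 + A)) = (10 + A)*(-2 + A + J))
R(-3, -6)² = (-20 + (-3)² + 8*(-3) + 10*(-6) - 3*(-6))² = (-20 + 9 - 24 - 60 + 18)² = (-77)² = 5929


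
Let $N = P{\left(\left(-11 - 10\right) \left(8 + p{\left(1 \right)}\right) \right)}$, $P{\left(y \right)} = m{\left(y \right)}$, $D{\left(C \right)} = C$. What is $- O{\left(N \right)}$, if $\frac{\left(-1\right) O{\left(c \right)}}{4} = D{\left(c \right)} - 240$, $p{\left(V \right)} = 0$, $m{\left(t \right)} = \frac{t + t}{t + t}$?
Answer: $-956$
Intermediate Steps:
$m{\left(t \right)} = 1$ ($m{\left(t \right)} = \frac{2 t}{2 t} = 2 t \frac{1}{2 t} = 1$)
$P{\left(y \right)} = 1$
$N = 1$
$O{\left(c \right)} = 960 - 4 c$ ($O{\left(c \right)} = - 4 \left(c - 240\right) = - 4 \left(-240 + c\right) = 960 - 4 c$)
$- O{\left(N \right)} = - (960 - 4) = \left(-1\right) 956 = -956$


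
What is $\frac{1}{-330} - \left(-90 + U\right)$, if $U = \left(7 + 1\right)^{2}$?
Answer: $\frac{8579}{330} \approx 25.997$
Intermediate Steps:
$U = 64$ ($U = 8^{2} = 64$)
$\frac{1}{-330} - \left(-90 + U\right) = \frac{1}{-330} + \left(3 \cdot 30 - 64\right) = - \frac{1}{330} + \left(90 - 64\right) = - \frac{1}{330} + 26 = \frac{8579}{330}$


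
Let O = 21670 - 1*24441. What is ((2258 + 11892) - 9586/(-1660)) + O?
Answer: 9449363/830 ≈ 11385.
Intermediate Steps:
O = -2771 (O = 21670 - 24441 = -2771)
((2258 + 11892) - 9586/(-1660)) + O = ((2258 + 11892) - 9586/(-1660)) - 2771 = (14150 - 9586*(-1/1660)) - 2771 = (14150 + 4793/830) - 2771 = 11749293/830 - 2771 = 9449363/830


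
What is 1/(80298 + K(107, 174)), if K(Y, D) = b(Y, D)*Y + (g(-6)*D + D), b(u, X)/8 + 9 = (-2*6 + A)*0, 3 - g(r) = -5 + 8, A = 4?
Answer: 1/72768 ≈ 1.3742e-5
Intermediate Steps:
g(r) = 0 (g(r) = 3 - (-5 + 8) = 3 - 1*3 = 3 - 3 = 0)
b(u, X) = -72 (b(u, X) = -72 + 8*((-2*6 + 4)*0) = -72 + 8*((-12 + 4)*0) = -72 + 8*(-8*0) = -72 + 8*0 = -72 + 0 = -72)
K(Y, D) = D - 72*Y (K(Y, D) = -72*Y + (0*D + D) = -72*Y + (0 + D) = -72*Y + D = D - 72*Y)
1/(80298 + K(107, 174)) = 1/(80298 + (174 - 72*107)) = 1/(80298 + (174 - 7704)) = 1/(80298 - 7530) = 1/72768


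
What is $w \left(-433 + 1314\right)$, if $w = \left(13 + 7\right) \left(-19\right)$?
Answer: $-334780$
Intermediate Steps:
$w = -380$ ($w = 20 \left(-19\right) = -380$)
$w \left(-433 + 1314\right) = - 380 \left(-433 + 1314\right) = \left(-380\right) 881 = -334780$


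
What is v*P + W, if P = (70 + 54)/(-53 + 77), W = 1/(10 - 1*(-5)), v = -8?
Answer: -619/15 ≈ -41.267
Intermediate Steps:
W = 1/15 (W = 1/(10 + 5) = 1/15 ≈ 0.066667)
P = 31/6 (P = 124/24 = 124*(1/24) = 31/6 ≈ 5.1667)
v*P + W = -8*31/6 + 1/15 = -124/3 + 1/15 = -619/15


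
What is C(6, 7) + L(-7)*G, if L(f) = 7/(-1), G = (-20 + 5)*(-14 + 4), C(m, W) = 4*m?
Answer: -1026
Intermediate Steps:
G = 150 (G = -15*(-10) = 150)
L(f) = -7 (L(f) = 7*(-1) = -7)
C(6, 7) + L(-7)*G = 4*6 - 7*150 = 24 - 1050 = -1026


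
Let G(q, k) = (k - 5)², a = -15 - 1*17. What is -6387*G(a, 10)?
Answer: -159675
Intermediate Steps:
a = -32 (a = -15 - 17 = -32)
G(q, k) = (-5 + k)²
-6387*G(a, 10) = -6387*(-5 + 10)² = -6387*5² = -6387*25 = -159675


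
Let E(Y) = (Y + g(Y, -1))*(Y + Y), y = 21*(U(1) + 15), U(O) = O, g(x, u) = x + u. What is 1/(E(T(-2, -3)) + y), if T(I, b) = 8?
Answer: 1/576 ≈ 0.0017361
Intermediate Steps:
g(x, u) = u + x
y = 336 (y = 21*(1 + 15) = 21*16 = 336)
E(Y) = 2*Y*(-1 + 2*Y) (E(Y) = (Y + (-1 + Y))*(Y + Y) = (-1 + 2*Y)*(2*Y) = 2*Y*(-1 + 2*Y))
1/(E(T(-2, -3)) + y) = 1/(2*8*(-1 + 2*8) + 336) = 1/(2*8*(-1 + 16) + 336) = 1/(2*8*15 + 336) = 1/(240 + 336) = 1/576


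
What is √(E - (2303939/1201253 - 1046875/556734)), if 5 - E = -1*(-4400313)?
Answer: I*√1968101714447212345887523382034/668778387702 ≈ 2097.7*I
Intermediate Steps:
E = -4400308 (E = 5 - (-1)*(-4400313) = 5 - 1*4400313 = 5 - 4400313 = -4400308)
√(E - (2303939/1201253 - 1046875/556734)) = √(-4400308 - (2303939/1201253 - 1046875/556734)) = √(-4400308 - 1*25119440851/668778387702) = √(-4400308 - 25119440851/668778387702) = √(-2942830914751653067/668778387702) = I*√1968101714447212345887523382034/668778387702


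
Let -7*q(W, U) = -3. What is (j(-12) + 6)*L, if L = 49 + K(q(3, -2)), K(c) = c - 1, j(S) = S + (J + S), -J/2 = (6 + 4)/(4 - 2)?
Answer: -1356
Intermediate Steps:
J = -10 (J = -2*(6 + 4)/(4 - 2) = -20/2 = -2*5 = -10)
q(W, U) = 3/7 (q(W, U) = -1/7*(-3) = 3/7)
j(S) = -10 + 2*S (j(S) = S + (-10 + S) = -10 + 2*S)
K(c) = -1 + c
L = 339/7 (L = 49 + (-1 + 3/7) = 49 - 4/7 = 339/7 ≈ 48.429)
(j(-12) + 6)*L = ((-10 + 2*(-12)) + 6)*(339/7) = ((-10 - 24) + 6)*(339/7) = (-34 + 6)*(339/7) = -28*339/7 = -1356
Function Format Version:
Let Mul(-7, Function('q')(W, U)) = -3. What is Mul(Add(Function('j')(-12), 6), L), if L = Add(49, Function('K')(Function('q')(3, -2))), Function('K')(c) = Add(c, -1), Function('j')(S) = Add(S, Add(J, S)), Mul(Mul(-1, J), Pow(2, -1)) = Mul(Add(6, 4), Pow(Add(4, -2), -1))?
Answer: -1356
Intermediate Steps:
J = -10 (J = Mul(-2, Mul(Add(6, 4), Pow(Add(4, -2), -1))) = Mul(-2, Mul(10, Pow(2, -1))) = Mul(-2, Mul(10, Rational(1, 2))) = Mul(-2, 5) = -10)
Function('q')(W, U) = Rational(3, 7) (Function('q')(W, U) = Mul(Rational(-1, 7), -3) = Rational(3, 7))
Function('j')(S) = Add(-10, Mul(2, S)) (Function('j')(S) = Add(S, Add(-10, S)) = Add(-10, Mul(2, S)))
Function('K')(c) = Add(-1, c)
L = Rational(339, 7) (L = Add(49, Add(-1, Rational(3, 7))) = Add(49, Rational(-4, 7)) = Rational(339, 7) ≈ 48.429)
Mul(Add(Function('j')(-12), 6), L) = Mul(Add(Add(-10, Mul(2, -12)), 6), Rational(339, 7)) = Mul(Add(Add(-10, -24), 6), Rational(339, 7)) = Mul(Add(-34, 6), Rational(339, 7)) = Mul(-28, Rational(339, 7)) = -1356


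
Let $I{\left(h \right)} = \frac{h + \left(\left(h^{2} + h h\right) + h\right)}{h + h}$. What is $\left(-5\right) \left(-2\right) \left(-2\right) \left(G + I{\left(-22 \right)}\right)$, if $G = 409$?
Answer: $-7760$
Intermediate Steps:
$I{\left(h \right)} = \frac{2 h + 2 h^{2}}{2 h}$ ($I{\left(h \right)} = \frac{h + \left(\left(h^{2} + h^{2}\right) + h\right)}{2 h} = \left(h + \left(2 h^{2} + h\right)\right) \frac{1}{2 h} = \left(h + \left(h + 2 h^{2}\right)\right) \frac{1}{2 h} = \left(2 h + 2 h^{2}\right) \frac{1}{2 h} = \frac{2 h + 2 h^{2}}{2 h}$)
$\left(-5\right) \left(-2\right) \left(-2\right) \left(G + I{\left(-22 \right)}\right) = \left(-5\right) \left(-2\right) \left(-2\right) \left(409 + \left(1 - 22\right)\right) = 10 \left(-2\right) \left(409 - 21\right) = \left(-20\right) 388 = -7760$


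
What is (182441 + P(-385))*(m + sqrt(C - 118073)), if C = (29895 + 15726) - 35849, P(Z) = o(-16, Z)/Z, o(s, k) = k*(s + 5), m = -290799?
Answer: -53050461570 + 182430*I*sqrt(108301) ≈ -5.305e+10 + 6.0036e+7*I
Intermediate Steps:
o(s, k) = k*(5 + s)
P(Z) = -11 (P(Z) = (Z*(5 - 16))/Z = (Z*(-11))/Z = (-11*Z)/Z = -11)
C = 9772 (C = 45621 - 35849 = 9772)
(182441 + P(-385))*(m + sqrt(C - 118073)) = (182441 - 11)*(-290799 + sqrt(9772 - 118073)) = 182430*(-290799 + sqrt(-108301)) = 182430*(-290799 + I*sqrt(108301)) = -53050461570 + 182430*I*sqrt(108301)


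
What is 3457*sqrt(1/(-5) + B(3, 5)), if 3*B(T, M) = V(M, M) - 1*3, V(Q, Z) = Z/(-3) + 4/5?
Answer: 3457*I*sqrt(335)/15 ≈ 4218.2*I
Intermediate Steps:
V(Q, Z) = 4/5 - Z/3 (V(Q, Z) = Z*(-1/3) + 4*(1/5) = -Z/3 + 4/5 = 4/5 - Z/3)
B(T, M) = -11/15 - M/9 (B(T, M) = ((4/5 - M/3) - 1*3)/3 = ((4/5 - M/3) - 3)/3 = (-11/5 - M/3)/3 = -11/15 - M/9)
3457*sqrt(1/(-5) + B(3, 5)) = 3457*sqrt(1/(-5) + (-11/15 - 1/9*5)) = 3457*sqrt(1*(-1/5) + (-11/15 - 5/9)) = 3457*sqrt(-1/5 - 58/45) = 3457*sqrt(-67/45) = 3457*(I*sqrt(335)/15) = 3457*I*sqrt(335)/15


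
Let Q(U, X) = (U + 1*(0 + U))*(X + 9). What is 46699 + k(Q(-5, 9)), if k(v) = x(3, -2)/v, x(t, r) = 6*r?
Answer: 700486/15 ≈ 46699.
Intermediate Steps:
Q(U, X) = 2*U*(9 + X) (Q(U, X) = (U + 1*U)*(9 + X) = (U + U)*(9 + X) = (2*U)*(9 + X) = 2*U*(9 + X))
k(v) = -12/v (k(v) = (6*(-2))/v = -12/v)
46699 + k(Q(-5, 9)) = 46699 - 12*(-1/(10*(9 + 9))) = 46699 - 12/(2*(-5)*18) = 46699 - 12/(-180) = 46699 - 12*(-1/180) = 46699 + 1/15 = 700486/15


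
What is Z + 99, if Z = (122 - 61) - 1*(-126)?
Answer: 286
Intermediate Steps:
Z = 187 (Z = 61 + 126 = 187)
Z + 99 = 187 + 99 = 286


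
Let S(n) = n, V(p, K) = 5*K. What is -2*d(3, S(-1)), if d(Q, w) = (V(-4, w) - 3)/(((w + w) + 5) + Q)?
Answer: 8/3 ≈ 2.6667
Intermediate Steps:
d(Q, w) = (-3 + 5*w)/(5 + Q + 2*w) (d(Q, w) = (5*w - 3)/(((w + w) + 5) + Q) = (-3 + 5*w)/((2*w + 5) + Q) = (-3 + 5*w)/((5 + 2*w) + Q) = (-3 + 5*w)/(5 + Q + 2*w))
-2*d(3, S(-1)) = -2*(-3 + 5*(-1))/(5 + 3 + 2*(-1)) = -2*(-3 - 5)/(5 + 3 - 2) = -2*(-8)/6 = -(-8)/3 = -2*(-4/3) = 8/3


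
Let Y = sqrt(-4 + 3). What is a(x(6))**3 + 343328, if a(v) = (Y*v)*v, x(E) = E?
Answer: 343328 - 46656*I ≈ 3.4333e+5 - 46656.0*I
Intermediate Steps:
Y = I (Y = sqrt(-1) = I ≈ 1.0*I)
a(v) = I*v**2 (a(v) = (I*v)*v = I*v**2)
a(x(6))**3 + 343328 = (I*6**2)**3 + 343328 = (I*36)**3 + 343328 = (36*I)**3 + 343328 = -46656*I + 343328 = 343328 - 46656*I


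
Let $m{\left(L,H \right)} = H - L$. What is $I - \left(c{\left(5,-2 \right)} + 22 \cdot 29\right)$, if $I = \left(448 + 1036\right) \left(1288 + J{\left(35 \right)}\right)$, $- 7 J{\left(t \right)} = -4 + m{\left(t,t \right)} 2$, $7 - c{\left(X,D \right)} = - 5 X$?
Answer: $1911570$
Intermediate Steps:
$c{\left(X,D \right)} = 7 + 5 X$ ($c{\left(X,D \right)} = 7 - - 5 X = 7 + 5 X$)
$J{\left(t \right)} = \frac{4}{7}$ ($J{\left(t \right)} = - \frac{-4 + \left(t - t\right) 2}{7} = - \frac{-4 + 0 \cdot 2}{7} = - \frac{-4 + 0}{7} = \left(- \frac{1}{7}\right) \left(-4\right) = \frac{4}{7}$)
$I = 1912240$ ($I = \left(448 + 1036\right) \left(1288 + \frac{4}{7}\right) = 1484 \cdot \frac{9020}{7} = 1912240$)
$I - \left(c{\left(5,-2 \right)} + 22 \cdot 29\right) = 1912240 - \left(\left(7 + 5 \cdot 5\right) + 22 \cdot 29\right) = 1912240 - \left(\left(7 + 25\right) + 638\right) = 1912240 - \left(32 + 638\right) = 1912240 - 670 = 1911570$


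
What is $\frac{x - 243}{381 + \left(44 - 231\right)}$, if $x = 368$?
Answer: $\frac{125}{194} \approx 0.64433$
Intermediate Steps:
$\frac{x - 243}{381 + \left(44 - 231\right)} = \frac{368 - 243}{381 + \left(44 - 231\right)} = \frac{125}{381 + \left(44 - 231\right)} = \frac{125}{381 - 187} = \frac{125}{194}$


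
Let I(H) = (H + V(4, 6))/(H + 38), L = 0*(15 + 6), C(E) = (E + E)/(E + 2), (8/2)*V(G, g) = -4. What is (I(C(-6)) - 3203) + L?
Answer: -131321/41 ≈ -3203.0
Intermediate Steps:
V(G, g) = -1 (V(G, g) = (¼)*(-4) = -1)
C(E) = 2*E/(2 + E) (C(E) = (2*E)/(2 + E) = 2*E/(2 + E))
L = 0 (L = 0*21 = 0)
I(H) = (-1 + H)/(38 + H) (I(H) = (H - 1)/(H + 38) = (-1 + H)/(38 + H))
(I(C(-6)) - 3203) + L = ((-1 + 2*(-6)/(2 - 6))/(38 + 2*(-6)/(2 - 6)) - 3203) + 0 = ((-1 + 2*(-6)/(-4))/(38 + 2*(-6)/(-4)) - 3203) + 0 = ((-1 + 2*(-6)*(-¼))/(38 + 2*(-6)*(-¼)) - 3203) + 0 = ((-1 + 3)/(38 + 3) - 3203) + 0 = (2/41 - 3203) + 0 = -131321/41 + 0 = -131321/41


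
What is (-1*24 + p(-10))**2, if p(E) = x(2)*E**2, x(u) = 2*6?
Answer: 1382976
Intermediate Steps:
x(u) = 12
p(E) = 12*E**2
(-1*24 + p(-10))**2 = (-1*24 + 12*(-10)**2)**2 = (-24 + 12*100)**2 = (-24 + 1200)**2 = 1176**2 = 1382976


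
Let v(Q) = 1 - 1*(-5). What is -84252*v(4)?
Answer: -505512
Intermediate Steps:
v(Q) = 6 (v(Q) = 1 + 5 = 6)
-84252*v(4) = -84252*6 = -505512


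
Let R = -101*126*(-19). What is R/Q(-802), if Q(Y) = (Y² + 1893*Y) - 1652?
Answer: -120897/438317 ≈ -0.27582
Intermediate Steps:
Q(Y) = -1652 + Y² + 1893*Y
R = 241794 (R = -12726*(-19) = 241794)
R/Q(-802) = 241794/(-1652 + (-802)² + 1893*(-802)) = 241794/(-1652 + 643204 - 1518186) = 241794/(-876634) = 241794*(-1/876634) = -120897/438317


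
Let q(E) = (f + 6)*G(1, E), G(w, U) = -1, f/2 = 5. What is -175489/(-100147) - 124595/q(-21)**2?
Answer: -12432890281/25637632 ≈ -484.95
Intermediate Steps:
f = 10 (f = 2*5 = 10)
q(E) = -16 (q(E) = (10 + 6)*(-1) = 16*(-1) = -16)
-175489/(-100147) - 124595/q(-21)**2 = -175489/(-100147) - 124595/((-16)**2) = -175489*(-1/100147) - 124595/256 = 175489/100147 - 124595*1/256 = 175489/100147 - 124595/256 = -12432890281/25637632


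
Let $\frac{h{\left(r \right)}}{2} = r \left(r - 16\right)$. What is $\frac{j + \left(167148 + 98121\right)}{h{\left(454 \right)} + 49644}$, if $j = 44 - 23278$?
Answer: $\frac{242035}{447348} \approx 0.54104$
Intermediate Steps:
$h{\left(r \right)} = 2 r \left(-16 + r\right)$ ($h{\left(r \right)} = 2 r \left(r - 16\right) = 2 r \left(-16 + r\right)$)
$j = -23234$ ($j = 44 - 23278 = -23234$)
$\frac{j + \left(167148 + 98121\right)}{h{\left(454 \right)} + 49644} = \frac{-23234 + \left(167148 + 98121\right)}{2 \cdot 454 \left(-16 + 454\right) + 49644} = \frac{-23234 + 265269}{2 \cdot 454 \cdot 438 + 49644} = \frac{242035}{397704 + 49644} = \frac{242035}{447348}$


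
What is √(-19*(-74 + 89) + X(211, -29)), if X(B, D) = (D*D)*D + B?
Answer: I*√24463 ≈ 156.41*I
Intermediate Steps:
X(B, D) = B + D³ (X(B, D) = D²*D + B = D³ + B = B + D³)
√(-19*(-74 + 89) + X(211, -29)) = √(-19*(-74 + 89) + (211 + (-29)³)) = √(-19*15 + (211 - 24389)) = √(-285 - 24178) = √(-24463) = I*√24463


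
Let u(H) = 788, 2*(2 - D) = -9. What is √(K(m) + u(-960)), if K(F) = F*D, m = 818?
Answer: √6105 ≈ 78.135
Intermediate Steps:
D = 13/2 (D = 2 - ½*(-9) = 2 + 9/2 = 13/2 ≈ 6.5000)
K(F) = 13*F/2 (K(F) = F*(13/2) = 13*F/2)
√(K(m) + u(-960)) = √((13/2)*818 + 788) = √(5317 + 788) = √6105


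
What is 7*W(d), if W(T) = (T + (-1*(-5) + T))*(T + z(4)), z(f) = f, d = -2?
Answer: 14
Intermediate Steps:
W(T) = (4 + T)*(5 + 2*T) (W(T) = (T + (-1*(-5) + T))*(T + 4) = (T + (5 + T))*(4 + T) = (5 + 2*T)*(4 + T) = (4 + T)*(5 + 2*T))
7*W(d) = 7*(20 + 2*(-2)² + 13*(-2)) = 7*(20 + 2*4 - 26) = 7*(20 + 8 - 26) = 7*2 = 14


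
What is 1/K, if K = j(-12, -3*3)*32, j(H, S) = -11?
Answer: -1/352 ≈ -0.0028409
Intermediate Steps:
K = -352 (K = -11*32 = -352)
1/K = 1/(-352) = -1/352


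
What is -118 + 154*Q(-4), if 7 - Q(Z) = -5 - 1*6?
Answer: 2654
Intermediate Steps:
Q(Z) = 18 (Q(Z) = 7 - (-5 - 1*6) = 7 - (-5 - 6) = 7 - 1*(-11) = 7 + 11 = 18)
-118 + 154*Q(-4) = -118 + 154*18 = -118 + 2772 = 2654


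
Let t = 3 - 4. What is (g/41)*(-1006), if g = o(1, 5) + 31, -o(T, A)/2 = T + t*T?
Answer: -31186/41 ≈ -760.63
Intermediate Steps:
t = -1
o(T, A) = 0 (o(T, A) = -2*(T - T) = -2*0 = 0)
g = 31 (g = 0 + 31 = 31)
(g/41)*(-1006) = (31/41)*(-1006) = -31186/41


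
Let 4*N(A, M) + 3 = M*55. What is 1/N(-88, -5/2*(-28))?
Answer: 4/3847 ≈ 0.0010398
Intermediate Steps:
N(A, M) = -3/4 + 55*M/4 (N(A, M) = -3/4 + (M*55)/4 = -3/4 + (55*M)/4 = -3/4 + 55*M/4)
1/N(-88, -5/2*(-28)) = 1/(-3/4 + 55*(-5/2*(-28))/4) = 1/(-3/4 + (55/4)*70) = 1/(-3/4 + 1925/2) = 1/(3847/4) = 4/3847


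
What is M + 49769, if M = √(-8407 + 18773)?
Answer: 49769 + √10366 ≈ 49871.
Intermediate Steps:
M = √10366 ≈ 101.81
M + 49769 = √10366 + 49769 = 49769 + √10366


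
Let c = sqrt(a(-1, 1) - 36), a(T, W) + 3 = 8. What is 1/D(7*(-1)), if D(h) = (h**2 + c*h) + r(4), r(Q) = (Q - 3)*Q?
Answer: 53/4328 + 7*I*sqrt(31)/4328 ≈ 0.012246 + 0.0090052*I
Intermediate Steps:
a(T, W) = 5 (a(T, W) = -3 + 8 = 5)
r(Q) = Q*(-3 + Q) (r(Q) = (-3 + Q)*Q = Q*(-3 + Q))
c = I*sqrt(31) (c = sqrt(5 - 36) = sqrt(-31) = I*sqrt(31) ≈ 5.5678*I)
D(h) = 4 + h**2 + I*h*sqrt(31) (D(h) = (h**2 + (I*sqrt(31))*h) + 4*(-3 + 4) = (h**2 + I*h*sqrt(31)) + 4*1 = (h**2 + I*h*sqrt(31)) + 4 = 4 + h**2 + I*h*sqrt(31))
1/D(7*(-1)) = 1/(4 + (7*(-1))**2 + I*(7*(-1))*sqrt(31)) = 1/(4 + (-7)**2 + I*(-7)*sqrt(31)) = 1/(4 + 49 - 7*I*sqrt(31)) = 1/(53 - 7*I*sqrt(31))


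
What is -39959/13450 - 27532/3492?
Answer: -127460557/11741850 ≈ -10.855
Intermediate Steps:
-39959/13450 - 27532/3492 = -39959*1/13450 - 27532*1/3492 = -39959/13450 - 6883/873 = -127460557/11741850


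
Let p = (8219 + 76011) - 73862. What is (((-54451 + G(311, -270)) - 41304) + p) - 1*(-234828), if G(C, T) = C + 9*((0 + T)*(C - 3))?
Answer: -598688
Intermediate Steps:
p = 10368 (p = 84230 - 73862 = 10368)
G(C, T) = C + 9*T*(-3 + C) (G(C, T) = C + 9*(T*(-3 + C)) = C + 9*T*(-3 + C))
(((-54451 + G(311, -270)) - 41304) + p) - 1*(-234828) = (((-54451 + (311 - 27*(-270) + 9*311*(-270))) - 41304) + 10368) - 1*(-234828) = (((-54451 + (311 + 7290 - 755730)) - 41304) + 10368) + 234828 = (((-54451 - 748129) - 41304) + 10368) + 234828 = ((-802580 - 41304) + 10368) + 234828 = (-843884 + 10368) + 234828 = -833516 + 234828 = -598688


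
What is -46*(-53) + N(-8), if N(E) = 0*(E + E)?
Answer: 2438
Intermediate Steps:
N(E) = 0 (N(E) = 0*(2*E) = 0)
-46*(-53) + N(-8) = -46*(-53) + 0 = 2438 + 0 = 2438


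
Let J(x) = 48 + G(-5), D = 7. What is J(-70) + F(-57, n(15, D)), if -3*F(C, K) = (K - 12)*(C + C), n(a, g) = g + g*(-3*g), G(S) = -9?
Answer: -5737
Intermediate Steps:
J(x) = 39 (J(x) = 48 - 9 = 39)
n(a, g) = g - 3*g**2
F(C, K) = -2*C*(-12 + K)/3 (F(C, K) = -(K - 12)*(C + C)/3 = -(-12 + K)*2*C/3 = -2*C*(-12 + K)/3)
J(-70) + F(-57, n(15, D)) = 39 + (2/3)*(-57)*(12 - 7*(1 - 3*7)) = 39 + (2/3)*(-57)*(12 - 7*(1 - 21)) = 39 + (2/3)*(-57)*(12 - 7*(-20)) = 39 + (2/3)*(-57)*(12 - 1*(-140)) = 39 + (2/3)*(-57)*(12 + 140) = 39 + (2/3)*(-57)*152 = 39 - 5776 = -5737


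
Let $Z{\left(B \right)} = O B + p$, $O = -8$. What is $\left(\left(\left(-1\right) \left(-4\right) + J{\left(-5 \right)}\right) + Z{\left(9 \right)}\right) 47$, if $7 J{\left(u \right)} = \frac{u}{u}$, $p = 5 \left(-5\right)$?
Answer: $- \frac{30550}{7} \approx -4364.3$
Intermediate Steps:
$p = -25$
$J{\left(u \right)} = \frac{1}{7}$ ($J{\left(u \right)} = \frac{u \frac{1}{u}}{7} = \frac{1}{7} \cdot 1 = \frac{1}{7}$)
$Z{\left(B \right)} = -25 - 8 B$ ($Z{\left(B \right)} = - 8 B - 25 = -25 - 8 B$)
$\left(\left(\left(-1\right) \left(-4\right) + J{\left(-5 \right)}\right) + Z{\left(9 \right)}\right) 47 = \left(\left(\left(-1\right) \left(-4\right) + \frac{1}{7}\right) - 97\right) 47 = \left(\left(4 + \frac{1}{7}\right) - 97\right) 47 = \left(\frac{29}{7} - 97\right) 47 = \left(- \frac{650}{7}\right) 47 = - \frac{30550}{7}$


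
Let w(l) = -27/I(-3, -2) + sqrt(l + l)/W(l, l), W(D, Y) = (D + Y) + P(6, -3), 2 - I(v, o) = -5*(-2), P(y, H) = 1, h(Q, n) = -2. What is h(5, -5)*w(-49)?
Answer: -27/4 + 14*I*sqrt(2)/97 ≈ -6.75 + 0.20411*I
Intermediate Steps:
I(v, o) = -8 (I(v, o) = 2 - (-5)*(-2) = 2 - 1*10 = 2 - 10 = -8)
W(D, Y) = 1 + D + Y (W(D, Y) = (D + Y) + 1 = 1 + D + Y)
w(l) = 27/8 + sqrt(2)*sqrt(l)/(1 + 2*l) (w(l) = -27/(-8) + sqrt(l + l)/(1 + l + l) = -27*(-1/8) + sqrt(2*l)/(1 + 2*l) = 27/8 + (sqrt(2)*sqrt(l))/(1 + 2*l) = 27/8 + sqrt(2)*sqrt(l)/(1 + 2*l))
h(5, -5)*w(-49) = -(27 + 54*(-49) + 8*sqrt(2)*sqrt(-49))/(4*(1 + 2*(-49))) = -(27 - 2646 + 8*sqrt(2)*(7*I))/(4*(1 - 98)) = -(27 - 2646 + 56*I*sqrt(2))/(4*(-97)) = -(-1)*(-2619 + 56*I*sqrt(2))/(4*97) = -2*(27/8 - 7*I*sqrt(2)/97) = -27/4 + 14*I*sqrt(2)/97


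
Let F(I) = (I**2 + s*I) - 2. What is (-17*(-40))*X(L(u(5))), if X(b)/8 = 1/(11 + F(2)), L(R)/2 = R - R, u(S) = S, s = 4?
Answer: 5440/21 ≈ 259.05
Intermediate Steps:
F(I) = -2 + I**2 + 4*I (F(I) = (I**2 + 4*I) - 2 = -2 + I**2 + 4*I)
L(R) = 0 (L(R) = 2*(R - R) = 2*0 = 0)
X(b) = 8/21 (X(b) = 8/(11 + (-2 + 2**2 + 4*2)) = 8/(11 + (-2 + 4 + 8)) = 8/(11 + 10) = 8/21)
(-17*(-40))*X(L(u(5))) = -17*(-40)*(8/21) = 680*(8/21) = 5440/21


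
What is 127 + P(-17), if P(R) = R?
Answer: 110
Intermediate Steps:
127 + P(-17) = 127 - 17 = 110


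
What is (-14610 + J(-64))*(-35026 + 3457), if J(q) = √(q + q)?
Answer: 461223090 - 252552*I*√2 ≈ 4.6122e+8 - 3.5716e+5*I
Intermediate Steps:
J(q) = √2*√q (J(q) = √(2*q) = √2*√q)
(-14610 + J(-64))*(-35026 + 3457) = (-14610 + √2*√(-64))*(-35026 + 3457) = (-14610 + √2*(8*I))*(-31569) = (-14610 + 8*I*√2)*(-31569) = 461223090 - 252552*I*√2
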